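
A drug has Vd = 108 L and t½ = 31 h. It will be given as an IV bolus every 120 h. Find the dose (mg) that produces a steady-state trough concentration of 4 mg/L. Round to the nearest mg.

τ/t½ = 120/31 ≈ 3.871, so f = (1/2)^(120/31) ≈ 0.068347.
Cmin,ss = (D/Vd)·f/(1−f), so D = Cmin,ss·Vd·(1−f)/f.
D = 4 × 108 × (1−f)/f ≈ 4 × 108 × 13.63122 ≈ 5888.69 mg.

5889 mg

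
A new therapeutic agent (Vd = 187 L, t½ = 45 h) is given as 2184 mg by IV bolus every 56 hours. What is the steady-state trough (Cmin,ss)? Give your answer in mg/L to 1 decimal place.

k = ln2/t½ = ln2/45 ≈ 0.015403 h⁻¹; fraction remaining f = e^(−kτ) = e^(−0.015403×56) ≈ 0.4221.
Accumulation ratio R = 1/(1 − f) ≈ 1/0.5779 ≈ 1.7304.
Each bolus raises the concentration by D/Vd = 2184/187 ≈ 11.679 mg/L.
Cmax,ss = C₀/(1 − f) ≈ 11.679/0.5779 ≈ 20.209 mg/L.
One interval later, Cmin,ss = Cmax,ss·e^(−kτ) ≈ 20.209 × 0.4221 ≈ 8.530 mg/L.

8.5 mg/L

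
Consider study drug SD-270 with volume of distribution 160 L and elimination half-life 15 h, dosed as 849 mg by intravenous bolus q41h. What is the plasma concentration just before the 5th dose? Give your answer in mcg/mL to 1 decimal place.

f = (1/2)^(τ/t½) = (1/2)^(41/15) ≈ 0.1504.
C₀ = D/Vd = 849/160 ≈ 5.306 mcg/mL.
Before the 5th dose, 4 doses have been given. Superposition: Cmin = C₀·(f + f² + … + f^4).
≈ 5.306 × (0.1504 + 0.0226 + 0.0034 + 0.0005) ≈ 5.306 × 0.1769 ≈ 0.939 mcg/mL.

0.9 mcg/mL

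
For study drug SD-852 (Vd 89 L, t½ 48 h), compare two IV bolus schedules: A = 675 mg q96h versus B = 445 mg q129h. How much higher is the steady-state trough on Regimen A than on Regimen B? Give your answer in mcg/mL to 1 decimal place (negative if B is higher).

Regimen A: f = (1/2)^(96/48) ≈ 0.2500; Cmin,ss = (675/89)·f/(1−f) ≈ 2.528 mcg/mL.
Regimen B: f = (1/2)^(129/48) ≈ 0.1552; Cmin,ss = (445/89)·f/(1−f) ≈ 0.919 mcg/mL.
Difference ≈ 2.528 − 0.919 ≈ 1.609 mcg/mL.

1.6 mcg/mL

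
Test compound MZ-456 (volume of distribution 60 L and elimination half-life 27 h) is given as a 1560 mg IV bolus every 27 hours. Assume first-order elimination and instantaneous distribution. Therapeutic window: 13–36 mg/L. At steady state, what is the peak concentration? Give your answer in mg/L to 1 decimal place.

52.0 mg/L

The dosing interval is 1 half-life, so f = 2^(−1) = 0.5.
Accumulation ratio R = 1/(1 − f) = 1/0.5 = 2/1.
Single-dose peak C₀ = D/Vd = 1560/60 = 26 mg/L.
Steady-state peak Cmax,ss = C₀·R = 26 × 2/1 ≈ 52.000 mg/L.
Peak 52.0 mg/L vs MTC 36 mg/L: exceeds toxic threshold.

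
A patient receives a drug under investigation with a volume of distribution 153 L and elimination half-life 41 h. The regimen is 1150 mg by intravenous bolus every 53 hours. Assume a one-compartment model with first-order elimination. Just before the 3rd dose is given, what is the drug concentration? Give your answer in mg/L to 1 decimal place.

4.3 mg/L

f = (1/2)^(τ/t½) = (1/2)^(53/41) ≈ 0.4082.
C₀ = D/Vd = 1150/153 ≈ 7.516 mg/L.
Before the 3rd dose, 2 doses have been given. Superposition: Cmin = C₀·(f + f²).
≈ 7.516 × (0.4082 + 0.1666) ≈ 7.516 × 0.5748 ≈ 4.320 mg/L.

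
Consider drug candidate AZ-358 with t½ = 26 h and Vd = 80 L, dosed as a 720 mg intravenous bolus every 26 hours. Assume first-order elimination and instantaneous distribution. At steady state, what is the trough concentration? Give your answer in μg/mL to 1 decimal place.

τ = 26 h = 1 half-life, so f = (1/2)^1 = 0.5.
Accumulation ratio R = 1/(1 − f) = 1/0.5 = 2/1.
Single-dose peak C₀ = D/Vd = 720/80 = 9 μg/mL.
Steady-state peak Cmax,ss = C₀·R = 9 × 2/1 ≈ 18.000 μg/mL.
Steady-state trough Cmin,ss = Cmax,ss·f ≈ 18.000 × 0.5 ≈ 9.000 μg/mL.

9.0 μg/mL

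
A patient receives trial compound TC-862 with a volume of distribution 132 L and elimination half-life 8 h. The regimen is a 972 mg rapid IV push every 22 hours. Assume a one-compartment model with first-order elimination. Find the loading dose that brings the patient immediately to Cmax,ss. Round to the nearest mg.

f = (1/2)^(22/8) ≈ 0.148651; accumulation ratio R = 1/(1−f) ≈ 1.17461.
Loading dose to hit Cmax,ss on first dose: D_load = D_maint·R ≈ 972 × 1.17461 ≈ 1141.72 mg.

1142 mg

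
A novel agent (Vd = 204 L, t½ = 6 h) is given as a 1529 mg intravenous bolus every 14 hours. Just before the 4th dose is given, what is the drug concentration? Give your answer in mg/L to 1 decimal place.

f = (1/2)^(τ/t½) = (1/2)^(14/6) ≈ 0.1984.
C₀ = D/Vd = 1529/204 ≈ 7.495 mg/L.
Before the 4th dose, 3 doses have been given. Superposition: Cmin = C₀·(f + f² + … + f^3).
≈ 7.495 × (0.1984 + 0.0394 + 0.0078) ≈ 7.495 × 0.2456 ≈ 1.841 mg/L.

1.8 mg/L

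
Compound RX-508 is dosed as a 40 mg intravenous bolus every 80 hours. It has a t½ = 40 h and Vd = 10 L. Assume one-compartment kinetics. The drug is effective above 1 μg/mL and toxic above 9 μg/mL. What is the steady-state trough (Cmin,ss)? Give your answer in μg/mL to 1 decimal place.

1.3 μg/mL

The dosing interval is 2 half-lives, so f = 2^(−2) = 0.25.
Accumulation ratio R = 1/(1 − f) = 1/0.75 = 4/3.
Single-dose peak C₀ = D/Vd = 40/10 = 4 μg/mL.
Steady-state peak Cmax,ss = C₀·R = 4 × 4/3 ≈ 5.333 μg/mL.
Steady-state trough Cmin,ss = Cmax,ss·f ≈ 5.333 × 0.25 ≈ 1.333 μg/mL.
Trough 1.3 μg/mL vs MEC 1 μg/mL: adequate.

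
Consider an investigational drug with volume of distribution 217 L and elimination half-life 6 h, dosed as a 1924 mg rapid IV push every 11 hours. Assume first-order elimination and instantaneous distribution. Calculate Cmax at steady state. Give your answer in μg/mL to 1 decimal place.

τ/t½ = 11/6 ≈ 1.8333, so fraction remaining f = (1/2)^(11/6) ≈ 0.2806.
Accumulation ratio R = 1/(1 − f) ≈ 1/0.7194 ≈ 1.3900.
Each bolus raises the concentration by D/Vd = 1924/217 ≈ 8.866 μg/mL.
Steady-state peak Cmax,ss = C₀·R ≈ 8.866 × 1.3900 ≈ 12.324 μg/mL.

12.3 μg/mL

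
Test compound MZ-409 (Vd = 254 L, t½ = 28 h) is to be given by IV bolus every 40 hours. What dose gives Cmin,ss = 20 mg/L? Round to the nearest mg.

8594 mg

τ/t½ = 40/28 ≈ 1.4286, so f = (1/2)^(40/28) ≈ 0.371499.
Cmin,ss = (D/Vd)·f/(1−f), so D = Cmin,ss·Vd·(1−f)/f.
D = 20 × 254 × (1−f)/f ≈ 20 × 254 × 1.69180 ≈ 8594.34 mg.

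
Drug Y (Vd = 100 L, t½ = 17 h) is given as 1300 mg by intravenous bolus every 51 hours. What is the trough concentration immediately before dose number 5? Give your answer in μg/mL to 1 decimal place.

1.9 μg/mL

f = (1/2)^(τ/t½) = (1/2)^(51/17) ≈ 0.1250.
C₀ = D/Vd = 1300/100 ≈ 13.000 μg/mL.
Before the 5th dose, 4 doses have been given. Superposition: Cmin = C₀·(f + f² + … + f^4).
≈ 13.000 × (0.1250 + 0.0156 + 0.0020 + 0.0002) ≈ 13.000 × 0.1428 ≈ 1.856 μg/mL.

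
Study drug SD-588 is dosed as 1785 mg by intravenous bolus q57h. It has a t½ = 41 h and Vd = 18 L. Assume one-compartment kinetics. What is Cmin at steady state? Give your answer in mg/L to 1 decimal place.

k = ln2/t½ = ln2/41 ≈ 0.016906 h⁻¹; fraction remaining f = e^(−kτ) = e^(−0.016906×57) ≈ 0.3815.
Accumulation ratio R = 1/(1 − f) ≈ 1/0.6185 ≈ 1.6168.
Single-dose peak C₀ = D/Vd = 1785/18 ≈ 99.167 mg/L.
Cmax,ss = C₀/(1 − f) ≈ 99.167/0.6185 ≈ 160.335 mg/L.
One interval later, Cmin,ss = Cmax,ss·e^(−kτ) ≈ 160.335 × 0.3815 ≈ 61.168 mg/L.

61.2 mg/L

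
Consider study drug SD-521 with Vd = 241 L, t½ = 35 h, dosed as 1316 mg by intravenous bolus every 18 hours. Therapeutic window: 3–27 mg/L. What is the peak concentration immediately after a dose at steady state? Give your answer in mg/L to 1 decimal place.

18.2 mg/L

τ/t½ = 18/35 ≈ 0.51429, so fraction remaining f = (1/2)^(18/35) ≈ 0.7001.
Accumulation ratio R = 1/(1 − f) ≈ 1/0.2999 ≈ 3.3344.
Each bolus raises the concentration by D/Vd = 1316/241 ≈ 5.461 mg/L.
Cmax,ss = C₀/(1 − f) ≈ 5.461/0.2999 ≈ 18.209 mg/L.
Peak 18.2 mg/L vs MTC 27 mg/L: below toxic threshold.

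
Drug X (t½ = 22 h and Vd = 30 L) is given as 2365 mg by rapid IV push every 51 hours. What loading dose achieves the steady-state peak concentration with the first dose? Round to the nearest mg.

2958 mg

f = (1/2)^(51/22) ≈ 0.200520; accumulation ratio R = 1/(1−f) ≈ 1.25081.
Loading dose to hit Cmax,ss on first dose: D_load = D_maint·R ≈ 2365 × 1.25081 ≈ 2958.17 mg.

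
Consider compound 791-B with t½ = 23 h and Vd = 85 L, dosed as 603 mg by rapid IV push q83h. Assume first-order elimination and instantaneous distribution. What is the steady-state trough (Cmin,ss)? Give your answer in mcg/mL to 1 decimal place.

0.6 mcg/mL

Over one 83-h interval, 83/23 ≈ 3.6087 half-lives elapse, leaving f ≈ 0.0820 of each dose.
Single-dose peak C₀ = D/Vd = 603/85 ≈ 7.094 mcg/mL.
Steady-state trough Cmin,ss = C₀·f/(1−f) ≈ 7.094 × 0.0820/0.9180 ≈ 0.634 mcg/mL.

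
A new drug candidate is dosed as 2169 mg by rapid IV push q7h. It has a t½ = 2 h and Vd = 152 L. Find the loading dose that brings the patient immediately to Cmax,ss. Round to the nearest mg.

2379 mg

f = (1/2)^(7/2) ≈ 0.088388; accumulation ratio R = 1/(1−f) ≈ 1.09696.
Loading dose to hit Cmax,ss on first dose: D_load = D_maint·R ≈ 2169 × 1.09696 ≈ 2379.31 mg.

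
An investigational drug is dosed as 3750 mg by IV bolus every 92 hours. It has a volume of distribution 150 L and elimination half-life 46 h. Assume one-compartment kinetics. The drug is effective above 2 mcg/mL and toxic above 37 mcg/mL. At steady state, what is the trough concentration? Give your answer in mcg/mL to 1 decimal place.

τ = 92 h = 2 half-lives, so f = (1/2)^2 = 0.25.
Accumulation ratio R = 1/(1 − f) = 1/0.75 = 4/3.
Single-dose peak C₀ = D/Vd = 3750/150 = 25 mcg/mL.
Steady-state peak Cmax,ss = C₀·R = 25 × 4/3 ≈ 33.333 mcg/mL.
Steady-state trough Cmin,ss = Cmax,ss·f ≈ 33.333 × 0.25 ≈ 8.333 mcg/mL.
Trough 8.3 mcg/mL vs MEC 2 mcg/mL: adequate.

8.3 mcg/mL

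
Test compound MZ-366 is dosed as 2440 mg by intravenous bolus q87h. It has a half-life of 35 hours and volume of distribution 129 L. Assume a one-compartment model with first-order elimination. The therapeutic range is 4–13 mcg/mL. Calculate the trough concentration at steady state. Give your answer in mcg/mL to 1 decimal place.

Over one 87-h interval, 87/35 ≈ 2.4857 half-lives elapse, leaving f ≈ 0.1785 of each dose.
Single-dose peak C₀ = D/Vd = 2440/129 ≈ 18.915 mcg/mL.
Steady-state trough Cmin,ss = C₀·f/(1−f) ≈ 18.915 × 0.1785/0.8215 ≈ 4.110 mcg/mL.
Trough 4.1 mcg/mL vs MEC 4 mcg/mL: adequate.

4.1 mcg/mL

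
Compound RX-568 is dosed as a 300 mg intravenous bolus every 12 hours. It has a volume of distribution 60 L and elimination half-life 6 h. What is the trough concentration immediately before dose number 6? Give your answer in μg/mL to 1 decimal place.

1.7 μg/mL

f = (1/2)^(τ/t½) = (1/2)^(12/6) ≈ 0.2500.
C₀ = D/Vd = 300/60 ≈ 5.000 μg/mL.
Before the 6th dose, 5 doses have been given. Superposition: Cmin = C₀·(f + f² + … + f^5).
≈ 5.000 × (0.2500 + 0.0625 + 0.0156 + 0.0039 + 0.0010) ≈ 5.000 × 0.3330 ≈ 1.665 μg/mL.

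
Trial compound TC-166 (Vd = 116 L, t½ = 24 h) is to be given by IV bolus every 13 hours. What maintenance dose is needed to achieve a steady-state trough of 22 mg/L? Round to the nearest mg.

τ/t½ = 13/24 ≈ 0.54167, so f = (1/2)^(13/24) ≈ 0.686977.
Cmin,ss = (D/Vd)·f/(1−f), so D = Cmin,ss·Vd·(1−f)/f.
D = 22 × 116 × (1−f)/f ≈ 22 × 116 × 0.45565 ≈ 1162.82 mg.

1163 mg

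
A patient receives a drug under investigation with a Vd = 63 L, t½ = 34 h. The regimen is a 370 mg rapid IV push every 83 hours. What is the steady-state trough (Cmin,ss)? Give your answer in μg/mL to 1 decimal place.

Over one 83-h interval, 83/34 ≈ 2.4412 half-lives elapse, leaving f ≈ 0.1841 of each dose.
Accumulation ratio R = 1/(1 − f) ≈ 1/0.8159 ≈ 1.2256.
Each bolus raises the concentration by D/Vd = 370/63 ≈ 5.873 μg/mL.
Steady-state peak Cmax,ss = C₀·R ≈ 5.873 × 1.2256 ≈ 7.198 μg/mL.
Steady-state trough Cmin,ss = Cmax,ss·f ≈ 7.198 × 0.1841 ≈ 1.325 μg/mL.

1.3 μg/mL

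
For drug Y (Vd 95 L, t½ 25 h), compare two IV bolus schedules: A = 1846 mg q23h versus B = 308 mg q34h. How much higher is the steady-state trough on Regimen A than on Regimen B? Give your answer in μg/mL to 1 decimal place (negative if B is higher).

Regimen A: f = (1/2)^(23/25) ≈ 0.5285; Cmin,ss = (1846/95)·f/(1−f) ≈ 21.781 μg/mL.
Regimen B: f = (1/2)^(34/25) ≈ 0.3896; Cmin,ss = (308/95)·f/(1−f) ≈ 2.069 μg/mL.
Difference ≈ 21.781 − 2.069 ≈ 19.712 μg/mL.

19.7 μg/mL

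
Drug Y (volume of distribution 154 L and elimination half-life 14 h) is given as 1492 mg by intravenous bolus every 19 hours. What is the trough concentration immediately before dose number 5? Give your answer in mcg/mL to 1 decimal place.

f = (1/2)^(τ/t½) = (1/2)^(19/14) ≈ 0.3904.
C₀ = D/Vd = 1492/154 ≈ 9.688 mcg/mL.
Before the 5th dose, 4 doses have been given. Superposition: Cmin = C₀·(f + f² + … + f^4).
≈ 9.688 × (0.3904 + 0.1524 + 0.0595 + 0.0232) ≈ 9.688 × 0.6255 ≈ 6.060 mcg/mL.

6.1 mcg/mL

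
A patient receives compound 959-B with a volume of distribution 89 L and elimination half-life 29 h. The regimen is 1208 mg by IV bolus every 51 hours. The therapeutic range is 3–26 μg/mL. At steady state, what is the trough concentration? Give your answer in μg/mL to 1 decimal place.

5.7 μg/mL

τ/t½ = 51/29 ≈ 1.7586, so fraction remaining f = (1/2)^(51/29) ≈ 0.2955.
At steady state, accumulation factor R = 1/(1 − e^(−kτ)) ≈ 1.4194.
Single-dose peak C₀ = D/Vd = 1208/89 ≈ 13.573 μg/mL.
Cmax,ss = C₀/(1 − f) ≈ 13.573/0.7045 ≈ 19.266 μg/mL.
Steady-state trough Cmin,ss = Cmax,ss·f ≈ 19.266 × 0.2955 ≈ 5.693 μg/mL.
Trough 5.7 μg/mL vs MEC 3 μg/mL: adequate.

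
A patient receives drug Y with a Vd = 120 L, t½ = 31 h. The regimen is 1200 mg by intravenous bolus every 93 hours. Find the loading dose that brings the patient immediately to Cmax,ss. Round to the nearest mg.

f = (1/2)^(93/31) ≈ 0.125000; accumulation ratio R = 1/(1−f) ≈ 1.14286.
Loading dose to hit Cmax,ss on first dose: D_load = D_maint·R ≈ 1200 × 1.14286 ≈ 1371.43 mg.

1371 mg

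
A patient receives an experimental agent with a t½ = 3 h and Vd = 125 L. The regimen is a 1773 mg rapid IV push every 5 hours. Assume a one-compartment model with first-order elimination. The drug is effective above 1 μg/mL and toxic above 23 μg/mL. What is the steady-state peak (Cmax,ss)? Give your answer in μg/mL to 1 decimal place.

20.7 μg/mL

Over one 5-h interval, 5/3 ≈ 1.6667 half-lives elapse, leaving f ≈ 0.3150 of each dose.
At steady state, accumulation factor R = 1/(1 − e^(−kτ)) ≈ 1.4599.
Each bolus raises the concentration by D/Vd = 1773/125 ≈ 14.184 μg/mL.
Steady-state peak Cmax,ss = C₀·R ≈ 14.184 × 1.4599 ≈ 20.707 μg/mL.
Peak 20.7 μg/mL vs MTC 23 μg/mL: below toxic threshold.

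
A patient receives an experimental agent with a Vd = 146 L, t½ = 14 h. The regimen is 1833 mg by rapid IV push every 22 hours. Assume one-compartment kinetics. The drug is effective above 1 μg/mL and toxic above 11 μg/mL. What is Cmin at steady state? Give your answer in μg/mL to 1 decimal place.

Over one 22-h interval, 22/14 ≈ 1.5714 half-lives elapse, leaving f ≈ 0.3365 of each dose.
Single-dose peak C₀ = D/Vd = 1833/146 ≈ 12.555 μg/mL.
Steady-state trough Cmin,ss = C₀·f/(1−f) ≈ 12.555 × 0.3365/0.6635 ≈ 6.367 μg/mL.
Trough 6.4 μg/mL vs MEC 1 μg/mL: adequate.

6.4 μg/mL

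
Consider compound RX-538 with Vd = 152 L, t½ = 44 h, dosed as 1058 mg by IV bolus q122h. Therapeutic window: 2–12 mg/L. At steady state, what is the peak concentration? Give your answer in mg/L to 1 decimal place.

8.2 mg/L

k = ln2/t½ = ln2/44 ≈ 0.015753 h⁻¹; fraction remaining f = e^(−kτ) = e^(−0.015753×122) ≈ 0.1463.
Accumulation ratio R = 1/(1 − f) ≈ 1/0.8537 ≈ 1.1714.
Each bolus raises the concentration by D/Vd = 1058/152 ≈ 6.961 mg/L.
Steady-state peak Cmax,ss = C₀·R ≈ 6.961 × 1.1714 ≈ 8.154 mg/L.
Peak 8.2 mg/L vs MTC 12 mg/L: below toxic threshold.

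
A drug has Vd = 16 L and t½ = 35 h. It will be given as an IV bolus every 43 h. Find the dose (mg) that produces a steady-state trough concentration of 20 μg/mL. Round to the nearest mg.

430 mg

τ/t½ = 43/35 ≈ 1.2286, so f = (1/2)^(43/35) ≈ 0.426740.
Cmin,ss = (D/Vd)·f/(1−f), so D = Cmin,ss·Vd·(1−f)/f.
D = 20 × 16 × (1−f)/f ≈ 20 × 16 × 1.34335 ≈ 429.87 mg.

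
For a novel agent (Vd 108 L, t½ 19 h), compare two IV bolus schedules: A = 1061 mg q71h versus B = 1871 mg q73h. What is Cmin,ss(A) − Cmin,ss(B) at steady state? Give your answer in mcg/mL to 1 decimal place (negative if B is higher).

-0.5 mcg/mL

Regimen A: f = (1/2)^(71/19) ≈ 0.0750; Cmin,ss = (1061/108)·f/(1−f) ≈ 0.797 mcg/mL.
Regimen B: f = (1/2)^(73/19) ≈ 0.0697; Cmin,ss = (1871/108)·f/(1−f) ≈ 1.298 mcg/mL.
Difference ≈ 0.797 − 1.298 ≈ -0.501 mcg/mL.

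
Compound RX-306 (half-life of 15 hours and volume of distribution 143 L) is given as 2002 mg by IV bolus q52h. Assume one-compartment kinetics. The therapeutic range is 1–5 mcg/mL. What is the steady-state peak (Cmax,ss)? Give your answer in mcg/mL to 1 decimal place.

15.4 mcg/mL

τ/t½ = 52/15 ≈ 3.4667, so fraction remaining f = (1/2)^(52/15) ≈ 0.0905.
At steady state, accumulation factor R = 1/(1 − e^(−kτ)) ≈ 1.0995.
Single-dose peak C₀ = D/Vd = 2002/143 ≈ 14.000 mcg/mL.
Steady-state peak Cmax,ss = C₀·R ≈ 14.000 × 1.0995 ≈ 15.393 mcg/mL.
Peak 15.4 mcg/mL vs MTC 5 mcg/mL: exceeds toxic threshold.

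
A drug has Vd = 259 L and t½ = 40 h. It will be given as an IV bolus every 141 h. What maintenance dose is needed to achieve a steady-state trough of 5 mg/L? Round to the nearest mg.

τ/t½ = 141/40 ≈ 3.525, so f = (1/2)^(141/40) ≈ 0.086870.
Cmin,ss = (D/Vd)·f/(1−f), so D = Cmin,ss·Vd·(1−f)/f.
D = 5 × 259 × (1−f)/f ≈ 5 × 259 × 10.51145 ≈ 13612.33 mg.

13612 mg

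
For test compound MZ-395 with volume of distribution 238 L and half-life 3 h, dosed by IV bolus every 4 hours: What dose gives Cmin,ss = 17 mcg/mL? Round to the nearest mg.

τ/t½ = 4/3 ≈ 1.3333, so f = (1/2)^(4/3) ≈ 0.396850.
Cmin,ss = (D/Vd)·f/(1−f), so D = Cmin,ss·Vd·(1−f)/f.
D = 17 × 238 × (1−f)/f ≈ 17 × 238 × 1.51984 ≈ 6149.27 mg.

6149 mg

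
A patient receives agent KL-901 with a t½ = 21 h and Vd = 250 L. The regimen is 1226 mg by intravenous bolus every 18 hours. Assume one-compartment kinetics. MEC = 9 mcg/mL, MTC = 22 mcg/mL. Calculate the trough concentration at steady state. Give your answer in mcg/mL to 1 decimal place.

k = ln2/t½ = ln2/21 ≈ 0.033007 h⁻¹; fraction remaining f = e^(−kτ) = e^(−0.033007×18) ≈ 0.5520.
At steady state, accumulation factor R = 1/(1 − e^(−kτ)) ≈ 2.2321.
Single-dose peak C₀ = D/Vd = 1226/250 ≈ 4.904 mcg/mL.
Steady-state peak Cmax,ss = C₀·R ≈ 4.904 × 2.2321 ≈ 10.946 mcg/mL.
Steady-state trough Cmin,ss = Cmax,ss·f ≈ 10.946 × 0.5520 ≈ 6.042 mcg/mL.
Trough 6.0 mcg/mL vs MEC 9 mcg/mL: subtherapeutic.

6.0 mcg/mL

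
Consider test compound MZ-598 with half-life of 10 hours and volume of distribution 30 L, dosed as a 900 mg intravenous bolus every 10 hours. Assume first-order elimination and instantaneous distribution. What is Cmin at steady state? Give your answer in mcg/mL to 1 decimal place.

τ = 10 h = 1 half-life, so f = (1/2)^1 = 0.5.
At steady state, R = 1/(1 − 0.5) = 2/1.
Single-dose peak C₀ = D/Vd = 900/30 = 30 mcg/mL.
Steady-state peak Cmax,ss = C₀·R = 30 × 2/1 ≈ 60.000 mcg/mL.
Steady-state trough Cmin,ss = Cmax,ss·f ≈ 60.000 × 0.5 ≈ 30.000 mcg/mL.

30.0 mcg/mL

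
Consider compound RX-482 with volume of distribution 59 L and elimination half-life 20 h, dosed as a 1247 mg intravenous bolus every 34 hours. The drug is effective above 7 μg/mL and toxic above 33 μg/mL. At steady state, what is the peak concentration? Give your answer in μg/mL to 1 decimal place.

30.5 μg/mL

Over one 34-h interval, 34/20 ≈ 1.7 half-lives elapse, leaving f ≈ 0.3078 of each dose.
Accumulation ratio R = 1/(1 − f) ≈ 1/0.6922 ≈ 1.4447.
Single-dose peak C₀ = D/Vd = 1247/59 ≈ 21.136 μg/mL.
Steady-state peak Cmax,ss = C₀·R ≈ 21.136 × 1.4447 ≈ 30.535 μg/mL.
Peak 30.5 μg/mL vs MTC 33 μg/mL: below toxic threshold.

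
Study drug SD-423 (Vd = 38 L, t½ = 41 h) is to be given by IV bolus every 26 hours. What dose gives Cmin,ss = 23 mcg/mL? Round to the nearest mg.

482 mg

τ/t½ = 26/41 ≈ 0.63415, so f = (1/2)^(26/41) ≈ 0.644322.
Cmin,ss = (D/Vd)·f/(1−f), so D = Cmin,ss·Vd·(1−f)/f.
D = 23 × 38 × (1−f)/f ≈ 23 × 38 × 0.55202 ≈ 482.47 mg.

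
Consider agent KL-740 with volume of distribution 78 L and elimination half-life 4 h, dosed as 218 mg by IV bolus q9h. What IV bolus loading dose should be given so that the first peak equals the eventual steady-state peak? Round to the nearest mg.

f = (1/2)^(9/4) ≈ 0.210224; accumulation ratio R = 1/(1−f) ≈ 1.26618.
Loading dose to hit Cmax,ss on first dose: D_load = D_maint·R ≈ 218 × 1.26618 ≈ 276.03 mg.

276 mg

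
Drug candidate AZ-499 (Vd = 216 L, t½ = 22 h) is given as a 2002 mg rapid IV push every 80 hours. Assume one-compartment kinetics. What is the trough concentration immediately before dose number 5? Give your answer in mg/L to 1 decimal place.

0.8 mg/L

f = (1/2)^(τ/t½) = (1/2)^(80/22) ≈ 0.0804.
C₀ = D/Vd = 2002/216 ≈ 9.269 mg/L.
Before the 5th dose, 4 doses have been given. Superposition: Cmin = C₀·(f + f² + … + f^4).
≈ 9.269 × (0.0804 + 0.0065 + 0.0005 + 0.0000) ≈ 9.269 × 0.0874 ≈ 0.810 mg/L.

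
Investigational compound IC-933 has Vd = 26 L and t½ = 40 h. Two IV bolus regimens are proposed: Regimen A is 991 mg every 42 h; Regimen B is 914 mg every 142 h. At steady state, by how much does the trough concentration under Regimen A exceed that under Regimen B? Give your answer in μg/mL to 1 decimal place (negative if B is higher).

32.3 μg/mL

Regimen A: f = (1/2)^(42/40) ≈ 0.4830; Cmin,ss = (991/26)·f/(1−f) ≈ 35.609 μg/mL.
Regimen B: f = (1/2)^(142/40) ≈ 0.0854; Cmin,ss = (914/26)·f/(1−f) ≈ 3.282 μg/mL.
Difference ≈ 35.609 − 3.282 ≈ 32.327 μg/mL.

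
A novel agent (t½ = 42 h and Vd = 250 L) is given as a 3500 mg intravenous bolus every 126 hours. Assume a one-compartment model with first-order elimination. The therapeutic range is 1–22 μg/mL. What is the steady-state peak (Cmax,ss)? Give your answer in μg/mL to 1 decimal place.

The dosing interval is 3 half-lives, so f = 2^(−3) = 0.125.
Accumulation ratio R = 1/(1 − f) = 1/0.875 = 8/7.
Single-dose peak C₀ = D/Vd = 3500/250 = 14 μg/mL.
Steady-state peak Cmax,ss = C₀·R = 14 × 8/7 ≈ 16.000 μg/mL.
Peak 16.0 μg/mL vs MTC 22 μg/mL: below toxic threshold.

16.0 μg/mL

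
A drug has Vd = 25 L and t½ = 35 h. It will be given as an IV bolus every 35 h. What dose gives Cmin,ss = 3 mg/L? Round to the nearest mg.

75 mg

τ/t½ = 35/35 ≈ 1, so f = (1/2)^(35/35) ≈ 0.500000.
Cmin,ss = (D/Vd)·f/(1−f), so D = Cmin,ss·Vd·(1−f)/f.
D = 3 × 25 × (1−f)/f ≈ 3 × 25 × 1.00000 ≈ 75.00 mg.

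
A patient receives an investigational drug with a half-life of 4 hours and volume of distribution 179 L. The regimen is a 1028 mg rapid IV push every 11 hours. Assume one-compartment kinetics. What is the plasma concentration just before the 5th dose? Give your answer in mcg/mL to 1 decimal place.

f = (1/2)^(τ/t½) = (1/2)^(11/4) ≈ 0.1487.
C₀ = D/Vd = 1028/179 ≈ 5.743 mcg/mL.
Before the 5th dose, 4 doses have been given. Superposition: Cmin = C₀·(f + f² + … + f^4).
≈ 5.743 × (0.1487 + 0.0221 + 0.0033 + 0.0005) ≈ 5.743 × 0.1746 ≈ 1.003 mcg/mL.

1.0 mcg/mL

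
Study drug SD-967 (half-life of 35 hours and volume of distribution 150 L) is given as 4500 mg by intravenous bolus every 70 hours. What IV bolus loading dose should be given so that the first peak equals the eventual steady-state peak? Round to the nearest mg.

f = (1/2)^(70/35) ≈ 0.250000; accumulation ratio R = 1/(1−f) ≈ 1.33333.
Loading dose to hit Cmax,ss on first dose: D_load = D_maint·R ≈ 4500 × 1.33333 ≈ 5999.98 mg.

6000 mg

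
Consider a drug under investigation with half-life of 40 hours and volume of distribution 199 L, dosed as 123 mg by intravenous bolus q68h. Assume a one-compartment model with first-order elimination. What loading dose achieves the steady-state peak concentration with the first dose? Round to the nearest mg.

f = (1/2)^(68/40) ≈ 0.307786; accumulation ratio R = 1/(1−f) ≈ 1.44464.
Loading dose to hit Cmax,ss on first dose: D_load = D_maint·R ≈ 123 × 1.44464 ≈ 177.69 mg.

178 mg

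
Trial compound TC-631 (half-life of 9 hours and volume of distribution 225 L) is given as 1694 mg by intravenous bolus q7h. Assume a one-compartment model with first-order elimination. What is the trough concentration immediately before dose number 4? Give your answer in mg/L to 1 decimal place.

8.4 mg/L

f = (1/2)^(τ/t½) = (1/2)^(7/9) ≈ 0.5833.
C₀ = D/Vd = 1694/225 ≈ 7.529 mg/L.
Before the 4th dose, 3 doses have been given. Superposition: Cmin = C₀·(f + f² + … + f^3).
≈ 7.529 × (0.5833 + 0.3402 + 0.1985) ≈ 7.529 × 1.1220 ≈ 8.448 mg/L.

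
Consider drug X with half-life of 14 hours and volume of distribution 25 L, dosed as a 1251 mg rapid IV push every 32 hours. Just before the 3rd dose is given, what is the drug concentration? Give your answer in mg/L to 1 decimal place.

f = (1/2)^(τ/t½) = (1/2)^(32/14) ≈ 0.2051.
C₀ = D/Vd = 1251/25 ≈ 50.040 mg/L.
Before the 3rd dose, 2 doses have been given. Superposition: Cmin = C₀·(f + f²).
≈ 50.040 × (0.2051 + 0.0421) ≈ 50.040 × 0.2472 ≈ 12.370 mg/L.

12.4 mg/L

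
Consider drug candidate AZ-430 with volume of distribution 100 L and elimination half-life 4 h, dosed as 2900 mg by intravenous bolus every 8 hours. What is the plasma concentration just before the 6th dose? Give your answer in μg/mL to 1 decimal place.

f = (1/2)^(τ/t½) = (1/2)^(8/4) ≈ 0.2500.
C₀ = D/Vd = 2900/100 ≈ 29.000 μg/mL.
Before the 6th dose, 5 doses have been given. Superposition: Cmin = C₀·(f + f² + … + f^5).
≈ 29.000 × (0.2500 + 0.0625 + 0.0156 + 0.0039 + 0.0010) ≈ 29.000 × 0.3330 ≈ 9.657 μg/mL.

9.7 μg/mL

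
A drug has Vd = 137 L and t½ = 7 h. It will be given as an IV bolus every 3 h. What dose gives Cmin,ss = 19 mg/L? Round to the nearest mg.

τ/t½ = 3/7 ≈ 0.42857, so f = (1/2)^(3/7) ≈ 0.742997.
Cmin,ss = (D/Vd)·f/(1−f), so D = Cmin,ss·Vd·(1−f)/f.
D = 19 × 137 × (1−f)/f ≈ 19 × 137 × 0.34590 ≈ 900.38 mg.

900 mg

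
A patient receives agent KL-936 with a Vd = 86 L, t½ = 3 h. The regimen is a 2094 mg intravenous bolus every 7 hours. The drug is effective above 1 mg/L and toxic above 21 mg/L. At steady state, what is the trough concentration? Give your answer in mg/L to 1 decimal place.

6.0 mg/L

Over one 7-h interval, 7/3 ≈ 2.3333 half-lives elapse, leaving f ≈ 0.1984 of each dose.
At steady state, accumulation factor R = 1/(1 − e^(−kτ)) ≈ 1.2475.
Single-dose peak C₀ = D/Vd = 2094/86 ≈ 24.349 mg/L.
Cmax,ss = C₀/(1 − f) ≈ 24.349/0.8016 ≈ 30.375 mg/L.
Steady-state trough Cmin,ss = Cmax,ss·f ≈ 30.375 × 0.1984 ≈ 6.026 mg/L.
Trough 6.0 mg/L vs MEC 1 mg/L: adequate.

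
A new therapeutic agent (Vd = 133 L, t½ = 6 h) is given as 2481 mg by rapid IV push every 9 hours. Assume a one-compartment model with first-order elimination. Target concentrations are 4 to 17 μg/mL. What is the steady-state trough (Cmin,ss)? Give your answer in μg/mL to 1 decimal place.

10.2 μg/mL

Over one 9-h interval, 9/6 ≈ 1.5 half-lives elapse, leaving f ≈ 0.3536 of each dose.
At steady state, accumulation factor R = 1/(1 − e^(−kτ)) ≈ 1.5470.
Each bolus raises the concentration by D/Vd = 2481/133 ≈ 18.654 μg/mL.
Steady-state peak Cmax,ss = C₀·R ≈ 18.654 × 1.5470 ≈ 28.858 μg/mL.
One interval later, Cmin,ss = Cmax,ss·e^(−kτ) ≈ 28.858 × 0.3536 ≈ 10.204 μg/mL.
Trough 10.2 μg/mL vs MEC 4 μg/mL: adequate.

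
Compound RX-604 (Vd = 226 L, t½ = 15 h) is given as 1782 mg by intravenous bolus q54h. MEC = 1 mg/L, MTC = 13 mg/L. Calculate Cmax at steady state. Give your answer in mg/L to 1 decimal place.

8.6 mg/L

Over one 54-h interval, 54/15 ≈ 3.6 half-lives elapse, leaving f ≈ 0.0825 of each dose.
Accumulation ratio R = 1/(1 − f) ≈ 1/0.9175 ≈ 1.0899.
Single-dose peak C₀ = D/Vd = 1782/226 ≈ 7.885 mg/L.
Steady-state peak Cmax,ss = C₀·R ≈ 7.885 × 1.0899 ≈ 8.594 mg/L.
Peak 8.6 mg/L vs MTC 13 mg/L: below toxic threshold.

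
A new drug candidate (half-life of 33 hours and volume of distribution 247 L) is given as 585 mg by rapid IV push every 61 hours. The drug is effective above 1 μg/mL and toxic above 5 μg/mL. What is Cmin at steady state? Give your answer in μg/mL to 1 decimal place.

0.9 μg/mL

k = ln2/t½ = ln2/33 ≈ 0.021004 h⁻¹; fraction remaining f = e^(−kτ) = e^(−0.021004×61) ≈ 0.2777.
Accumulation ratio R = 1/(1 − f) ≈ 1/0.7223 ≈ 1.3845.
Each bolus raises the concentration by D/Vd = 585/247 ≈ 2.368 μg/mL.
Steady-state peak Cmax,ss = C₀·R ≈ 2.368 × 1.3845 ≈ 3.278 μg/mL.
One interval later, Cmin,ss = Cmax,ss·e^(−kτ) ≈ 3.278 × 0.2777 ≈ 0.910 μg/mL.
Trough 0.9 μg/mL vs MEC 1 μg/mL: subtherapeutic.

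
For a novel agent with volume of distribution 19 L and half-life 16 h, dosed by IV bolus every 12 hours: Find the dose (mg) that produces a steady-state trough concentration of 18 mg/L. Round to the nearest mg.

τ/t½ = 12/16 ≈ 0.75, so f = (1/2)^(12/16) ≈ 0.594604.
Cmin,ss = (D/Vd)·f/(1−f), so D = Cmin,ss·Vd·(1−f)/f.
D = 18 × 19 × (1−f)/f ≈ 18 × 19 × 0.68179 ≈ 233.17 mg.

233 mg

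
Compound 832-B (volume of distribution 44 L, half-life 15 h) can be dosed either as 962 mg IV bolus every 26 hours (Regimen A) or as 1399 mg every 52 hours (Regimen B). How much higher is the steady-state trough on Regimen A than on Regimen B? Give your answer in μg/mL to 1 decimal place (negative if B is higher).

Regimen A: f = (1/2)^(26/15) ≈ 0.3008; Cmin,ss = (962/44)·f/(1−f) ≈ 9.406 μg/mL.
Regimen B: f = (1/2)^(52/15) ≈ 0.0905; Cmin,ss = (1399/44)·f/(1−f) ≈ 3.164 μg/mL.
Difference ≈ 9.406 − 3.164 ≈ 6.242 μg/mL.

6.2 μg/mL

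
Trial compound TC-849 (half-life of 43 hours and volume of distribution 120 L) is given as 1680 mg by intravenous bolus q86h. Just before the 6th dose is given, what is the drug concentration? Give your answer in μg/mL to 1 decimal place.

4.7 μg/mL

f = (1/2)^(τ/t½) = (1/2)^(86/43) ≈ 0.2500.
C₀ = D/Vd = 1680/120 ≈ 14.000 μg/mL.
Before the 6th dose, 5 doses have been given. Superposition: Cmin = C₀·(f + f² + … + f^5).
≈ 14.000 × (0.2500 + 0.0625 + 0.0156 + 0.0039 + 0.0010) ≈ 14.000 × 0.3330 ≈ 4.662 μg/mL.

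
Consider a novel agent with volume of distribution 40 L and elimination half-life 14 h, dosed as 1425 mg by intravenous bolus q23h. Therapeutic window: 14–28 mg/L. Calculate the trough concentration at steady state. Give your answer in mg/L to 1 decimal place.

τ/t½ = 23/14 ≈ 1.6429, so fraction remaining f = (1/2)^(23/14) ≈ 0.3202.
Accumulation ratio R = 1/(1 − f) ≈ 1/0.6798 ≈ 1.4710.
Single-dose peak C₀ = D/Vd = 1425/40 ≈ 35.625 mg/L.
Steady-state peak Cmax,ss = C₀·R ≈ 35.625 × 1.4710 ≈ 52.404 mg/L.
Steady-state trough Cmin,ss = Cmax,ss·f ≈ 52.404 × 0.3202 ≈ 16.780 mg/L.
Trough 16.8 mg/L vs MEC 14 mg/L: adequate.

16.8 mg/L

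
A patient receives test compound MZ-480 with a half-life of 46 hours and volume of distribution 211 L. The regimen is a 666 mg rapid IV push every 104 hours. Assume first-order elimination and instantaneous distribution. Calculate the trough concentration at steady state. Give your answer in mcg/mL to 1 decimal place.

Over one 104-h interval, 104/46 ≈ 2.2609 half-lives elapse, leaving f ≈ 0.2086 of each dose.
Single-dose peak C₀ = D/Vd = 666/211 ≈ 3.156 mcg/mL.
Steady-state trough Cmin,ss = C₀·f/(1−f) ≈ 3.156 × 0.2086/0.7914 ≈ 0.832 mcg/mL.

0.8 mcg/mL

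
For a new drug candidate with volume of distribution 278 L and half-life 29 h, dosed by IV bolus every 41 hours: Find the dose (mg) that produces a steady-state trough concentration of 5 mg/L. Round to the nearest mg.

2313 mg

τ/t½ = 41/29 ≈ 1.4138, so f = (1/2)^(41/29) ≈ 0.375324.
Cmin,ss = (D/Vd)·f/(1−f), so D = Cmin,ss·Vd·(1−f)/f.
D = 5 × 278 × (1−f)/f ≈ 5 × 278 × 1.66436 ≈ 2313.46 mg.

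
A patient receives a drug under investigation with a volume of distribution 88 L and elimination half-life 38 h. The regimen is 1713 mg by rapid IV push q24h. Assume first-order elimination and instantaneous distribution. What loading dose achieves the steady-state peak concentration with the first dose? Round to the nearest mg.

4832 mg

f = (1/2)^(24/38) ≈ 0.645470; accumulation ratio R = 1/(1−f) ≈ 2.82064.
Loading dose to hit Cmax,ss on first dose: D_load = D_maint·R ≈ 1713 × 2.82064 ≈ 4831.76 mg.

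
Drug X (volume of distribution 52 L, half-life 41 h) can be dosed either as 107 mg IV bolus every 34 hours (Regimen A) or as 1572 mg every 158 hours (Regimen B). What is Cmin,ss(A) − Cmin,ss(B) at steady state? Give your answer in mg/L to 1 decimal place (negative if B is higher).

Regimen A: f = (1/2)^(34/41) ≈ 0.5628; Cmin,ss = (107/52)·f/(1−f) ≈ 2.649 mg/L.
Regimen B: f = (1/2)^(158/41) ≈ 0.0692; Cmin,ss = (1572/52)·f/(1−f) ≈ 2.247 mg/L.
Difference ≈ 2.649 − 2.247 ≈ 0.402 mg/L.

0.4 mg/L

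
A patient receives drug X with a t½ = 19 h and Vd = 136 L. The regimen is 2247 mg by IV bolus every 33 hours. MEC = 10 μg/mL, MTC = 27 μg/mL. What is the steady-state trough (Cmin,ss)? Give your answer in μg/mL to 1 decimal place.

k = ln2/t½ = ln2/19 ≈ 0.036481 h⁻¹; fraction remaining f = e^(−kτ) = e^(−0.036481×33) ≈ 0.3000.
Each bolus raises the concentration by D/Vd = 2247/136 ≈ 16.522 μg/mL.
Steady-state trough Cmin,ss = C₀·f/(1−f) ≈ 16.522 × 0.3000/0.7000 ≈ 7.081 μg/mL.
Trough 7.1 μg/mL vs MEC 10 μg/mL: subtherapeutic.

7.1 μg/mL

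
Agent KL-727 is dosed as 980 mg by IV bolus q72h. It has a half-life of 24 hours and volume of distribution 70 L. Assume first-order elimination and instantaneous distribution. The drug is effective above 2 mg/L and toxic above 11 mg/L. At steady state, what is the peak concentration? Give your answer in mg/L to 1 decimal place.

The dosing interval is 3 half-lives, so f = 2^(−3) = 0.125.
At steady state, R = 1/(1 − 0.125) = 8/7.
Single-dose peak C₀ = D/Vd = 980/70 = 14 mg/L.
Steady-state peak Cmax,ss = C₀·R = 14 × 8/7 ≈ 16.000 mg/L.
Peak 16.0 mg/L vs MTC 11 mg/L: exceeds toxic threshold.

16.0 mg/L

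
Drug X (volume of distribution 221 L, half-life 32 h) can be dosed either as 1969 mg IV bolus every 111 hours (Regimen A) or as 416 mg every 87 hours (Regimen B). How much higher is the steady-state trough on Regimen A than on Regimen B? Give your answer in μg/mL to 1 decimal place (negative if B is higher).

Regimen A: f = (1/2)^(111/32) ≈ 0.0903; Cmin,ss = (1969/221)·f/(1−f) ≈ 0.884 μg/mL.
Regimen B: f = (1/2)^(87/32) ≈ 0.1519; Cmin,ss = (416/221)·f/(1−f) ≈ 0.337 μg/mL.
Difference ≈ 0.884 − 0.337 ≈ 0.547 μg/mL.

0.5 μg/mL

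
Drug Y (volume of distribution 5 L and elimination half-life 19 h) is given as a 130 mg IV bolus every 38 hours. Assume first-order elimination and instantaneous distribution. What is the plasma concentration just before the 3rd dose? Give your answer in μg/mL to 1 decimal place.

8.1 μg/mL

f = (1/2)^(τ/t½) = (1/2)^(38/19) ≈ 0.2500.
C₀ = D/Vd = 130/5 ≈ 26.000 μg/mL.
Before the 3rd dose, 2 doses have been given. Superposition: Cmin = C₀·(f + f²).
≈ 26.000 × (0.2500 + 0.0625) ≈ 26.000 × 0.3125 ≈ 8.125 μg/mL.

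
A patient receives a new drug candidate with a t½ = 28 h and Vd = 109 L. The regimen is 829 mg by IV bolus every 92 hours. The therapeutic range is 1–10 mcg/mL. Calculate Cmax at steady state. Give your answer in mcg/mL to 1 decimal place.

τ/t½ = 92/28 ≈ 3.2857, so fraction remaining f = (1/2)^(92/28) ≈ 0.1025.
Accumulation ratio R = 1/(1 − f) ≈ 1/0.8975 ≈ 1.1142.
Single-dose peak C₀ = D/Vd = 829/109 ≈ 7.606 mcg/mL.
Cmax,ss = C₀/(1 − f) ≈ 7.606/0.8975 ≈ 8.475 mcg/mL.
Peak 8.5 mcg/mL vs MTC 10 mcg/mL: below toxic threshold.

8.5 mcg/mL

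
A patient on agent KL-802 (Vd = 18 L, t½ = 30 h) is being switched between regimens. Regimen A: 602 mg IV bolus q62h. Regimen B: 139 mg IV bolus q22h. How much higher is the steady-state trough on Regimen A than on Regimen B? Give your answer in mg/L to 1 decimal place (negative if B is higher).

-1.2 mg/L

Regimen A: f = (1/2)^(62/30) ≈ 0.2387; Cmin,ss = (602/18)·f/(1−f) ≈ 10.486 mg/L.
Regimen B: f = (1/2)^(22/30) ≈ 0.6015; Cmin,ss = (139/18)·f/(1−f) ≈ 11.656 mg/L.
Difference ≈ 10.486 − 11.656 ≈ -1.170 mg/L.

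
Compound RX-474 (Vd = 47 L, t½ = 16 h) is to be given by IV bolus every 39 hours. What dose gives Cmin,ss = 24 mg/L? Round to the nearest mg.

τ/t½ = 39/16 ≈ 2.4375, so f = (1/2)^(39/16) ≈ 0.184603.
Cmin,ss = (D/Vd)·f/(1−f), so D = Cmin,ss·Vd·(1−f)/f.
D = 24 × 47 × (1−f)/f ≈ 24 × 47 × 4.41703 ≈ 4982.41 mg.

4982 mg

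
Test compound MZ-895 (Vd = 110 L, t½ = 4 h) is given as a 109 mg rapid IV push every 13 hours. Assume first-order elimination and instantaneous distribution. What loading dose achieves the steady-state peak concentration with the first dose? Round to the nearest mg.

122 mg

f = (1/2)^(13/4) ≈ 0.105112; accumulation ratio R = 1/(1−f) ≈ 1.11746.
Loading dose to hit Cmax,ss on first dose: D_load = D_maint·R ≈ 109 × 1.11746 ≈ 121.80 mg.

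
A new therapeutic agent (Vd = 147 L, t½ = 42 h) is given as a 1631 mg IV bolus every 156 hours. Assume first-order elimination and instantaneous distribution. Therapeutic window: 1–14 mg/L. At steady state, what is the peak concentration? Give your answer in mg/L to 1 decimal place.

12.0 mg/L

τ/t½ = 156/42 ≈ 3.7143, so fraction remaining f = (1/2)^(156/42) ≈ 0.0762.
At steady state, accumulation factor R = 1/(1 − e^(−kτ)) ≈ 1.0825.
Single-dose peak C₀ = D/Vd = 1631/147 ≈ 11.095 mg/L.
Steady-state peak Cmax,ss = C₀·R ≈ 11.095 × 1.0825 ≈ 12.010 mg/L.
Peak 12.0 mg/L vs MTC 14 mg/L: below toxic threshold.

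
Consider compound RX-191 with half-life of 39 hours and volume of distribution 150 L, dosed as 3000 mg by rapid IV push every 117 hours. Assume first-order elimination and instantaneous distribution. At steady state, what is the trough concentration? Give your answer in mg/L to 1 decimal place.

2.9 mg/L

The dosing interval is 3 half-lives, so f = 2^(−3) = 0.125.
At steady state, R = 1/(1 − 0.125) = 8/7.
Single-dose peak C₀ = D/Vd = 3000/150 = 20 mg/L.
Steady-state peak Cmax,ss = C₀·R = 20 × 8/7 ≈ 22.857 mg/L.
Steady-state trough Cmin,ss = Cmax,ss·f ≈ 22.857 × 0.125 ≈ 2.857 mg/L.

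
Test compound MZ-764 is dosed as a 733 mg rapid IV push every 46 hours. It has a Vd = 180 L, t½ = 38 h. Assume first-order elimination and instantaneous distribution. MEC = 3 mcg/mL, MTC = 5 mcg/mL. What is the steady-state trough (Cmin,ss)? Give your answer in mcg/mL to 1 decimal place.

3.1 mcg/mL

k = ln2/t½ = ln2/38 ≈ 0.018241 h⁻¹; fraction remaining f = e^(−kτ) = e^(−0.018241×46) ≈ 0.4321.
At steady state, accumulation factor R = 1/(1 − e^(−kτ)) ≈ 1.7609.
Each bolus raises the concentration by D/Vd = 733/180 ≈ 4.072 mcg/mL.
Steady-state peak Cmax,ss = C₀·R ≈ 4.072 × 1.7609 ≈ 7.170 mcg/mL.
Steady-state trough Cmin,ss = Cmax,ss·f ≈ 7.170 × 0.4321 ≈ 3.098 mcg/mL.
Trough 3.1 mcg/mL vs MEC 3 mcg/mL: adequate.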